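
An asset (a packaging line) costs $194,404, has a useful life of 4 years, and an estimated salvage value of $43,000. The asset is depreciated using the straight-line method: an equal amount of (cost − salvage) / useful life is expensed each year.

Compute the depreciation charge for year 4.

$37,851

Depreciable base = $194,404 − $43,000 = $151,404.
Annual expense = $151,404 / 4 = $37,851.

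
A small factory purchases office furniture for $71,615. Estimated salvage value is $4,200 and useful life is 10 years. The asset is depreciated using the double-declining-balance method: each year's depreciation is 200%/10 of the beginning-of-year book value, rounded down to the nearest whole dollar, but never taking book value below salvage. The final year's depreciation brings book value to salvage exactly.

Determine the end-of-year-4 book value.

Depreciable base = $71,615 − $4,200 = $67,415.
Year 1: ⌊$71,615 × 200%/10⌋ = $14,323. Book value $57,292.
Year 2: ⌊$57,292 × 200%/10⌋ = $11,458. Book value $45,834.
Year 3: ⌊$45,834 × 200%/10⌋ = $9,166. Book value $36,668.
Year 4: ⌊$36,668 × 200%/10⌋ = $7,333. Book value $29,335.

$29,335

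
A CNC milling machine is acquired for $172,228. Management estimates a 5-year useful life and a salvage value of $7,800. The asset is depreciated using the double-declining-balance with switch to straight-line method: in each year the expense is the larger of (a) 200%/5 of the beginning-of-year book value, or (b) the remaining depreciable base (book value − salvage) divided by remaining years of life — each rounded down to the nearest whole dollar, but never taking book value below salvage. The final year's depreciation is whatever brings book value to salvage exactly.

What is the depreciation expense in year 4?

Depreciable base = $172,228 − $7,800 = $164,428.
Year 1: DB = ⌊$172,228 × 200%/5⌋ = $68,891; SL = ⌊$164,428/5⌋ = $32,885 → take DB $68,891. Book value $103,337.
Year 2: DB = ⌊$103,337 × 200%/5⌋ = $41,334; SL = ⌊$95,537/4⌋ = $23,884 → take DB $41,334. Book value $62,003.
Year 3: DB = ⌊$62,003 × 200%/5⌋ = $24,801; SL = ⌊$54,203/3⌋ = $18,067 → take DB $24,801. Book value $37,202.
Year 4: DB = ⌊$37,202 × 200%/5⌋ = $14,880; SL = ⌊$29,402/2⌋ = $14,701 → take DB $14,880. Book value $22,322.

$14,880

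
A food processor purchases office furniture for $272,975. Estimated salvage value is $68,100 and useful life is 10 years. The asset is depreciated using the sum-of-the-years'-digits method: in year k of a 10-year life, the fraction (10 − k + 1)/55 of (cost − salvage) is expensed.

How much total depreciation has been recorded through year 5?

Depreciable base = $272,975 − $68,100 = $204,875.
Sum of the years' digits = 10+9+8+7+6+5+4+3+2+1 = 55.
Year 1: $204,875 × 10/55 = $37,250. Book value $235,725.
Year 2: $204,875 × 9/55 = $33,525. Book value $202,200.
Year 3: $204,875 × 8/55 = $29,800. Book value $172,400.
Year 4: $204,875 × 7/55 = $26,075. Book value $146,325.
Year 5: $204,875 × 6/55 = $22,350. Book value $123,975.
Accumulated through year 5 = $272,975 − $123,975 = $149,000.

$149,000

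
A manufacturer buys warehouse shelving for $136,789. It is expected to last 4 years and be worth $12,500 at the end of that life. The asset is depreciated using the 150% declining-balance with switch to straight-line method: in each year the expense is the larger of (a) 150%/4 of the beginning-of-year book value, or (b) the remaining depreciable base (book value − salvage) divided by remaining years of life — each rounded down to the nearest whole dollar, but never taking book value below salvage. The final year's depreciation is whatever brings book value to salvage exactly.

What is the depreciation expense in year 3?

$20,467

Depreciable base = $136,789 − $12,500 = $124,289.
Year 1: DB = ⌊$136,789 × 150%/4⌋ = $51,295; SL = ⌊$124,289/4⌋ = $31,072 → take DB $51,295. Book value $85,494.
Year 2: DB = ⌊$85,494 × 150%/4⌋ = $32,060; SL = ⌊$72,994/3⌋ = $24,331 → take DB $32,060. Book value $53,434.
Year 3: DB = ⌊$53,434 × 150%/4⌋ = $20,037; SL = ⌊$40,934/2⌋ = $20,467 → take SL $20,467. Book value $32,967.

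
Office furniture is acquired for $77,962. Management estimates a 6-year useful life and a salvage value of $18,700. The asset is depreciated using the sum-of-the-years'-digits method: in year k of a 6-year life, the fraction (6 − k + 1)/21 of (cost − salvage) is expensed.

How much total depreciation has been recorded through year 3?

Depreciable base = $77,962 − $18,700 = $59,262.
Sum of the years' digits = 6+5+4+3+2+1 = 21.
Year 1: $59,262 × 6/21 = $16,932. Book value $61,030.
Year 2: $59,262 × 5/21 = $14,110. Book value $46,920.
Year 3: $59,262 × 4/21 = $11,288. Book value $35,632.
Accumulated through year 3 = $77,962 − $35,632 = $42,330.

$42,330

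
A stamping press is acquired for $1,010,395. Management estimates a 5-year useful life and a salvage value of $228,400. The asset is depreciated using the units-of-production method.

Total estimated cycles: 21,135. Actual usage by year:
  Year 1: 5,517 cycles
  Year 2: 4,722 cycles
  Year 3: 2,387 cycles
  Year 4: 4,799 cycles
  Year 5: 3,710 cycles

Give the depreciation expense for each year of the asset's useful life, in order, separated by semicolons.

Depreciable base = $1,010,395 − $228,400 = $781,995.
Rate = $781,995 / 21,135 cycles = $37 per cycle.
Year 1: 5,517 × $37 = $204,129. Book value $806,266.
Year 2: 4,722 × $37 = $174,714. Book value $631,552.
Year 3: 2,387 × $37 = $88,319. Book value $543,233.
Year 4: 4,799 × $37 = $177,563. Book value $365,670.
Year 5: 3,710 × $37 = $137,270. Book value $228,400.

$204,129; $174,714; $88,319; $177,563; $137,270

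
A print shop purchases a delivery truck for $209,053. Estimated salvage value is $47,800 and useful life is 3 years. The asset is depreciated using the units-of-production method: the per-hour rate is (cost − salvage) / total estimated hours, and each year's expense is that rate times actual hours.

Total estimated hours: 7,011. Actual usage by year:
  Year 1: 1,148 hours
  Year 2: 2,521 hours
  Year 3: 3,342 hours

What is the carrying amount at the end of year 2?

Depreciable base = $209,053 − $47,800 = $161,253.
Rate = $161,253 / 7,011 hours = $23 per hour.
Year 1: 1,148 × $23 = $26,404. Book value $182,649.
Year 2: 2,521 × $23 = $57,983. Book value $124,666.

$124,666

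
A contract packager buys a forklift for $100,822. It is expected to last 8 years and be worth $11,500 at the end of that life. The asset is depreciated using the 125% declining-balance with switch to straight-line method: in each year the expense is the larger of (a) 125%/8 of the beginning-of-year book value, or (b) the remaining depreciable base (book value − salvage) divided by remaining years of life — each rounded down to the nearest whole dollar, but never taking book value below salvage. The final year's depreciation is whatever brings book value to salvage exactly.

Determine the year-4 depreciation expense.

$9,812

Depreciable base = $100,822 − $11,500 = $89,322.
Year 1: DB = ⌊$100,822 × 125%/8⌋ = $15,753; SL = ⌊$89,322/8⌋ = $11,165 → take DB $15,753. Book value $85,069.
Year 2: DB = ⌊$85,069 × 125%/8⌋ = $13,292; SL = ⌊$73,569/7⌋ = $10,509 → take DB $13,292. Book value $71,777.
Year 3: DB = ⌊$71,777 × 125%/8⌋ = $11,215; SL = ⌊$60,277/6⌋ = $10,046 → take DB $11,215. Book value $60,562.
Year 4: DB = ⌊$60,562 × 125%/8⌋ = $9,462; SL = ⌊$49,062/5⌋ = $9,812 → take SL $9,812. Book value $50,750.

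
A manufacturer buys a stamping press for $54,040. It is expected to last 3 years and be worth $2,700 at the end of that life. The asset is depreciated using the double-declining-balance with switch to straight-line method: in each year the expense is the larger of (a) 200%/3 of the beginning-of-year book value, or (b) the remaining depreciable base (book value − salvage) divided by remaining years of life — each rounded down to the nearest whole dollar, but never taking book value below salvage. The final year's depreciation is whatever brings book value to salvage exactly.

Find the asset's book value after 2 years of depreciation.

$6,005

Depreciable base = $54,040 − $2,700 = $51,340.
Year 1: DB = ⌊$54,040 × 200%/3⌋ = $36,026; SL = ⌊$51,340/3⌋ = $17,113 → take DB $36,026. Book value $18,014.
Year 2: DB = ⌊$18,014 × 200%/3⌋ = $12,009; SL = ⌊$15,314/2⌋ = $7,657 → take DB $12,009. Book value $6,005.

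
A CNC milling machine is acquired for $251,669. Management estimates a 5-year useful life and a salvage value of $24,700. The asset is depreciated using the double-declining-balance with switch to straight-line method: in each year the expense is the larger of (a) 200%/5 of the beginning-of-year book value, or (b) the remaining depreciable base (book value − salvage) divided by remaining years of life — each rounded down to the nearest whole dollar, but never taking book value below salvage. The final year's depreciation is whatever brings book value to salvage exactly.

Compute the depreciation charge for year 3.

Depreciable base = $251,669 − $24,700 = $226,969.
Year 1: DB = ⌊$251,669 × 200%/5⌋ = $100,667; SL = ⌊$226,969/5⌋ = $45,393 → take DB $100,667. Book value $151,002.
Year 2: DB = ⌊$151,002 × 200%/5⌋ = $60,400; SL = ⌊$126,302/4⌋ = $31,575 → take DB $60,400. Book value $90,602.
Year 3: DB = ⌊$90,602 × 200%/5⌋ = $36,240; SL = ⌊$65,902/3⌋ = $21,967 → take DB $36,240. Book value $54,362.

$36,240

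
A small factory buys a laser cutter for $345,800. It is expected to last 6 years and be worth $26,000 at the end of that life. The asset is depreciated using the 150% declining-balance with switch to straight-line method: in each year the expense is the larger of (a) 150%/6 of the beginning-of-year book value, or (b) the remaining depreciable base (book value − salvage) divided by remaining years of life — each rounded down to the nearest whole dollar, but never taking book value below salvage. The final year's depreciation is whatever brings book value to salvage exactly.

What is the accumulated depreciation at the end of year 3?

$199,915

Depreciable base = $345,800 − $26,000 = $319,800.
Year 1: DB = ⌊$345,800 × 150%/6⌋ = $86,450; SL = ⌊$319,800/6⌋ = $53,300 → take DB $86,450. Book value $259,350.
Year 2: DB = ⌊$259,350 × 150%/6⌋ = $64,837; SL = ⌊$233,350/5⌋ = $46,670 → take DB $64,837. Book value $194,513.
Year 3: DB = ⌊$194,513 × 150%/6⌋ = $48,628; SL = ⌊$168,513/4⌋ = $42,128 → take DB $48,628. Book value $145,885.
Accumulated through year 3 = $345,800 − $145,885 = $199,915.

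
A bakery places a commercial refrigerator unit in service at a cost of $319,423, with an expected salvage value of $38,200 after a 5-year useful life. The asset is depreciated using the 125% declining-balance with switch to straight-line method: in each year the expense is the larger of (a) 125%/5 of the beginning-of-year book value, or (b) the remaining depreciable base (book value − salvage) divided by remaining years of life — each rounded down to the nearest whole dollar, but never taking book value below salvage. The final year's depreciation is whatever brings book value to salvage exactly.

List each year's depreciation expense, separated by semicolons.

$79,855; $59,892; $47,158; $47,159; $47,159

Depreciable base = $319,423 − $38,200 = $281,223.
Year 1: DB = ⌊$319,423 × 125%/5⌋ = $79,855; SL = ⌊$281,223/5⌋ = $56,244 → take DB $79,855. Book value $239,568.
Year 2: DB = ⌊$239,568 × 125%/5⌋ = $59,892; SL = ⌊$201,368/4⌋ = $50,342 → take DB $59,892. Book value $179,676.
Year 3: DB = ⌊$179,676 × 125%/5⌋ = $44,919; SL = ⌊$141,476/3⌋ = $47,158 → take SL $47,158. Book value $132,518.
Year 4: DB = ⌊$132,518 × 125%/5⌋ = $33,129; SL = ⌊$94,318/2⌋ = $47,159 → take SL $47,159. Book value $85,359.
Year 5 (final): $85,359 − $38,200 = $47,159. Book value $38,200.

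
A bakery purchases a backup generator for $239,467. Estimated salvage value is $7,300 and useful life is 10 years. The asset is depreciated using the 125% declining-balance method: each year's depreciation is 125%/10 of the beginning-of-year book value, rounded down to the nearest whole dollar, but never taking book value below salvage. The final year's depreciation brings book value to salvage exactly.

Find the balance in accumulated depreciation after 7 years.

$145,427

Depreciable base = $239,467 − $7,300 = $232,167.
Year 1: ⌊$239,467 × 125%/10⌋ = $29,933. Book value $209,534.
Year 2: ⌊$209,534 × 125%/10⌋ = $26,191. Book value $183,343.
Year 3: ⌊$183,343 × 125%/10⌋ = $22,917. Book value $160,426.
Year 4: ⌊$160,426 × 125%/10⌋ = $20,053. Book value $140,373.
Year 5: ⌊$140,373 × 125%/10⌋ = $17,546. Book value $122,827.
Year 6: ⌊$122,827 × 125%/10⌋ = $15,353. Book value $107,474.
Year 7: ⌊$107,474 × 125%/10⌋ = $13,434. Book value $94,040.
Accumulated through year 7 = $239,467 − $94,040 = $145,427.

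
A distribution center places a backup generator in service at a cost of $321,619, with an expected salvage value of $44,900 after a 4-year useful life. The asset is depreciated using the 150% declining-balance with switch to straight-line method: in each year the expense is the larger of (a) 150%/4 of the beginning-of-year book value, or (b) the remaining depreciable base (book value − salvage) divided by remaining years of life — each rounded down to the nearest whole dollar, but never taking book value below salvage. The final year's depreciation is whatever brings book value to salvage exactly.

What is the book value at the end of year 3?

$78,521

Depreciable base = $321,619 − $44,900 = $276,719.
Year 1: DB = ⌊$321,619 × 150%/4⌋ = $120,607; SL = ⌊$276,719/4⌋ = $69,179 → take DB $120,607. Book value $201,012.
Year 2: DB = ⌊$201,012 × 150%/4⌋ = $75,379; SL = ⌊$156,112/3⌋ = $52,037 → take DB $75,379. Book value $125,633.
Year 3: DB = ⌊$125,633 × 150%/4⌋ = $47,112; SL = ⌊$80,733/2⌋ = $40,366 → take DB $47,112. Book value $78,521.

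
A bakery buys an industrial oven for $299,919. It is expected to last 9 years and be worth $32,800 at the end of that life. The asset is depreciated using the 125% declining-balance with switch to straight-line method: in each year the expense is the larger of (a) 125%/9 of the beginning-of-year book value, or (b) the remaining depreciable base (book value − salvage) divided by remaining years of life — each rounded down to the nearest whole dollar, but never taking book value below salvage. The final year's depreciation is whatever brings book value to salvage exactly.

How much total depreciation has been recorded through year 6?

$187,853

Depreciable base = $299,919 − $32,800 = $267,119.
Year 1: DB = ⌊$299,919 × 125%/9⌋ = $41,655; SL = ⌊$267,119/9⌋ = $29,679 → take DB $41,655. Book value $258,264.
Year 2: DB = ⌊$258,264 × 125%/9⌋ = $35,870; SL = ⌊$225,464/8⌋ = $28,183 → take DB $35,870. Book value $222,394.
Year 3: DB = ⌊$222,394 × 125%/9⌋ = $30,888; SL = ⌊$189,594/7⌋ = $27,084 → take DB $30,888. Book value $191,506.
Year 4: DB = ⌊$191,506 × 125%/9⌋ = $26,598; SL = ⌊$158,706/6⌋ = $26,451 → take DB $26,598. Book value $164,908.
Year 5: DB = ⌊$164,908 × 125%/9⌋ = $22,903; SL = ⌊$132,108/5⌋ = $26,421 → take SL $26,421. Book value $138,487.
Year 6: DB = ⌊$138,487 × 125%/9⌋ = $19,234; SL = ⌊$105,687/4⌋ = $26,421 → take SL $26,421. Book value $112,066.
Accumulated through year 6 = $299,919 − $112,066 = $187,853.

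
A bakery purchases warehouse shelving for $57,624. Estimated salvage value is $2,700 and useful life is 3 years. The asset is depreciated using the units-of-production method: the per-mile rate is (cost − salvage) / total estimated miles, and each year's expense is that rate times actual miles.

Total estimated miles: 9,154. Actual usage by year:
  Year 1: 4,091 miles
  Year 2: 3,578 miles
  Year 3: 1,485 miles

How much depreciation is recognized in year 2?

$21,468

Depreciable base = $57,624 − $2,700 = $54,924.
Rate = $54,924 / 9,154 miles = $6 per mile.
Year 1: 4,091 × $6 = $24,546. Book value $33,078.
Year 2: 3,578 × $6 = $21,468. Book value $11,610.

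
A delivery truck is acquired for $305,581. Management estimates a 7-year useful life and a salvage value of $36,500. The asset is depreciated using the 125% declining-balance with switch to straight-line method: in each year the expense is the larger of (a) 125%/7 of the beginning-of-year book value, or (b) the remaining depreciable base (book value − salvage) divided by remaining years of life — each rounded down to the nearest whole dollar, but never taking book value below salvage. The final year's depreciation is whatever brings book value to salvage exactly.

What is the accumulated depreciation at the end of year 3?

Depreciable base = $305,581 − $36,500 = $269,081.
Year 1: DB = ⌊$305,581 × 125%/7⌋ = $54,568; SL = ⌊$269,081/7⌋ = $38,440 → take DB $54,568. Book value $251,013.
Year 2: DB = ⌊$251,013 × 125%/7⌋ = $44,823; SL = ⌊$214,513/6⌋ = $35,752 → take DB $44,823. Book value $206,190.
Year 3: DB = ⌊$206,190 × 125%/7⌋ = $36,819; SL = ⌊$169,690/5⌋ = $33,938 → take DB $36,819. Book value $169,371.
Accumulated through year 3 = $305,581 − $169,371 = $136,210.

$136,210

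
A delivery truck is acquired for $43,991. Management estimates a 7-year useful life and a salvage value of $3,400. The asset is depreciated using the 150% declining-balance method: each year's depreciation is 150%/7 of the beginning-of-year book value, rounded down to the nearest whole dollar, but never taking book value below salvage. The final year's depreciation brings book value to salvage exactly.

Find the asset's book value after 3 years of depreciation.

$21,340

Depreciable base = $43,991 − $3,400 = $40,591.
Year 1: ⌊$43,991 × 150%/7⌋ = $9,426. Book value $34,565.
Year 2: ⌊$34,565 × 150%/7⌋ = $7,406. Book value $27,159.
Year 3: ⌊$27,159 × 150%/7⌋ = $5,819. Book value $21,340.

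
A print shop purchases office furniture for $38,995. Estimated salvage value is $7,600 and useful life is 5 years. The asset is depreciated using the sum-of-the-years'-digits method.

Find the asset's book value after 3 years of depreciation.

Depreciable base = $38,995 − $7,600 = $31,395.
Sum of the years' digits = 5+4+3+2+1 = 15.
Year 1: $31,395 × 5/15 = $10,465. Book value $28,530.
Year 2: $31,395 × 4/15 = $8,372. Book value $20,158.
Year 3: $31,395 × 3/15 = $6,279. Book value $13,879.

$13,879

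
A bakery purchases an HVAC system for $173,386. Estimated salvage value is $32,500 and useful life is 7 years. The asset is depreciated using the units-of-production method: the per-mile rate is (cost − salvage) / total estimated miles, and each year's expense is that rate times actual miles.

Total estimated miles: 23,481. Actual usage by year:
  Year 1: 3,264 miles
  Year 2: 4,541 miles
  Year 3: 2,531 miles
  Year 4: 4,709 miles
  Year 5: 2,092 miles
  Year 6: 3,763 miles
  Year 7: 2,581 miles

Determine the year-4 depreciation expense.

$28,254

Depreciable base = $173,386 − $32,500 = $140,886.
Rate = $140,886 / 23,481 miles = $6 per mile.
Year 1: 3,264 × $6 = $19,584. Book value $153,802.
Year 2: 4,541 × $6 = $27,246. Book value $126,556.
Year 3: 2,531 × $6 = $15,186. Book value $111,370.
Year 4: 4,709 × $6 = $28,254. Book value $83,116.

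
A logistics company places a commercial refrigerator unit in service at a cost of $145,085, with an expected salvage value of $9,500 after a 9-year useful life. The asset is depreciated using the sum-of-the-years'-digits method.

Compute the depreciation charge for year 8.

$6,026

Depreciable base = $145,085 − $9,500 = $135,585.
Sum of the years' digits = 9+8+7+6+5+4+3+2+1 = 45.
Year 1: $135,585 × 9/45 = $27,117. Book value $117,968.
Year 2: $135,585 × 8/45 = $24,104. Book value $93,864.
Year 3: $135,585 × 7/45 = $21,091. Book value $72,773.
Year 4: $135,585 × 6/45 = $18,078. Book value $54,695.
Year 5: $135,585 × 5/45 = $15,065. Book value $39,630.
Year 6: $135,585 × 4/45 = $12,052. Book value $27,578.
Year 7: $135,585 × 3/45 = $9,039. Book value $18,539.
Year 8: $135,585 × 2/45 = $6,026. Book value $12,513.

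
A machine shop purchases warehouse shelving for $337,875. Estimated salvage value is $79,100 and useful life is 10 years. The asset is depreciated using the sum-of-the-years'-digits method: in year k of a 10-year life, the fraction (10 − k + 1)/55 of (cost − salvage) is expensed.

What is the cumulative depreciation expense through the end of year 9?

$254,070

Depreciable base = $337,875 − $79,100 = $258,775.
Sum of the years' digits = 10+9+8+7+6+5+4+3+2+1 = 55.
Year 1: $258,775 × 10/55 = $47,050. Book value $290,825.
Year 2: $258,775 × 9/55 = $42,345. Book value $248,480.
Year 3: $258,775 × 8/55 = $37,640. Book value $210,840.
Year 4: $258,775 × 7/55 = $32,935. Book value $177,905.
Year 5: $258,775 × 6/55 = $28,230. Book value $149,675.
Year 6: $258,775 × 5/55 = $23,525. Book value $126,150.
Year 7: $258,775 × 4/55 = $18,820. Book value $107,330.
Year 8: $258,775 × 3/55 = $14,115. Book value $93,215.
Year 9: $258,775 × 2/55 = $9,410. Book value $83,805.
Accumulated through year 9 = $337,875 − $83,805 = $254,070.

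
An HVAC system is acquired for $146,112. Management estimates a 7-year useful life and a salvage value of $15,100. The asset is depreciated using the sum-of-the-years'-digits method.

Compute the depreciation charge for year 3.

Depreciable base = $146,112 − $15,100 = $131,012.
Sum of the years' digits = 7+6+5+4+3+2+1 = 28.
Year 1: $131,012 × 7/28 = $32,753. Book value $113,359.
Year 2: $131,012 × 6/28 = $28,074. Book value $85,285.
Year 3: $131,012 × 5/28 = $23,395. Book value $61,890.

$23,395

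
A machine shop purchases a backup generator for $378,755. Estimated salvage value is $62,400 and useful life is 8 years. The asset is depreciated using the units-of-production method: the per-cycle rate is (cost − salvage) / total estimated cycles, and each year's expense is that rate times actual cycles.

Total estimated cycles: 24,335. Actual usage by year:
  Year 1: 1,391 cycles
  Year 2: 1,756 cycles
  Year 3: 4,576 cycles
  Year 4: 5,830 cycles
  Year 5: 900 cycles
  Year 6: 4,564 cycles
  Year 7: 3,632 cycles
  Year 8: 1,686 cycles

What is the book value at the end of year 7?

Depreciable base = $378,755 − $62,400 = $316,355.
Rate = $316,355 / 24,335 cycles = $13 per cycle.
Year 1: 1,391 × $13 = $18,083. Book value $360,672.
Year 2: 1,756 × $13 = $22,828. Book value $337,844.
Year 3: 4,576 × $13 = $59,488. Book value $278,356.
Year 4: 5,830 × $13 = $75,790. Book value $202,566.
Year 5: 900 × $13 = $11,700. Book value $190,866.
Year 6: 4,564 × $13 = $59,332. Book value $131,534.
Year 7: 3,632 × $13 = $47,216. Book value $84,318.

$84,318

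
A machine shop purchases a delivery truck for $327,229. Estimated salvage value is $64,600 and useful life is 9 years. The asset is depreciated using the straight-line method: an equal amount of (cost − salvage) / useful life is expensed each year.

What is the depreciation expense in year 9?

$29,181

Depreciable base = $327,229 − $64,600 = $262,629.
Annual expense = $262,629 / 9 = $29,181.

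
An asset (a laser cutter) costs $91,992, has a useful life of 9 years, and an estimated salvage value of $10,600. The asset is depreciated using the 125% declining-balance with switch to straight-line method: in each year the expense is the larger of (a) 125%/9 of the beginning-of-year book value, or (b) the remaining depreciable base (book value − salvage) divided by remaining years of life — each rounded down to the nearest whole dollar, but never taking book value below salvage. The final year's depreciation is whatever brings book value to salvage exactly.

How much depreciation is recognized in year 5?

Depreciable base = $91,992 − $10,600 = $81,392.
Year 1: DB = ⌊$91,992 × 125%/9⌋ = $12,776; SL = ⌊$81,392/9⌋ = $9,043 → take DB $12,776. Book value $79,216.
Year 2: DB = ⌊$79,216 × 125%/9⌋ = $11,002; SL = ⌊$68,616/8⌋ = $8,577 → take DB $11,002. Book value $68,214.
Year 3: DB = ⌊$68,214 × 125%/9⌋ = $9,474; SL = ⌊$57,614/7⌋ = $8,230 → take DB $9,474. Book value $58,740.
Year 4: DB = ⌊$58,740 × 125%/9⌋ = $8,158; SL = ⌊$48,140/6⌋ = $8,023 → take DB $8,158. Book value $50,582.
Year 5: DB = ⌊$50,582 × 125%/9⌋ = $7,025; SL = ⌊$39,982/5⌋ = $7,996 → take SL $7,996. Book value $42,586.

$7,996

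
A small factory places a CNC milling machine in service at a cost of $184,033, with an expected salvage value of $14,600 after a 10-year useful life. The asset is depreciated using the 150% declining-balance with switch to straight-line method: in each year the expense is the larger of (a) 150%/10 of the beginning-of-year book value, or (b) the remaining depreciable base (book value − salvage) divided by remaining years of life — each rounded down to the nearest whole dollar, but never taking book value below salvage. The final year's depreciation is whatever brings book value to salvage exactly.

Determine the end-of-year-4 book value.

$96,068

Depreciable base = $184,033 − $14,600 = $169,433.
Year 1: DB = ⌊$184,033 × 150%/10⌋ = $27,604; SL = ⌊$169,433/10⌋ = $16,943 → take DB $27,604. Book value $156,429.
Year 2: DB = ⌊$156,429 × 150%/10⌋ = $23,464; SL = ⌊$141,829/9⌋ = $15,758 → take DB $23,464. Book value $132,965.
Year 3: DB = ⌊$132,965 × 150%/10⌋ = $19,944; SL = ⌊$118,365/8⌋ = $14,795 → take DB $19,944. Book value $113,021.
Year 4: DB = ⌊$113,021 × 150%/10⌋ = $16,953; SL = ⌊$98,421/7⌋ = $14,060 → take DB $16,953. Book value $96,068.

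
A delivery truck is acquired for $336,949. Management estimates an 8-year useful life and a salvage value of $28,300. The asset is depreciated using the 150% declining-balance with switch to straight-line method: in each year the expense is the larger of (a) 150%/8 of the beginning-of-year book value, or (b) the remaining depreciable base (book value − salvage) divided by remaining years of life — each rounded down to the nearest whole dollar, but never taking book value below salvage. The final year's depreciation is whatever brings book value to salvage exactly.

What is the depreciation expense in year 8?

$29,637

Depreciable base = $336,949 − $28,300 = $308,649.
Year 1: DB = ⌊$336,949 × 150%/8⌋ = $63,177; SL = ⌊$308,649/8⌋ = $38,581 → take DB $63,177. Book value $273,772.
Year 2: DB = ⌊$273,772 × 150%/8⌋ = $51,332; SL = ⌊$245,472/7⌋ = $35,067 → take DB $51,332. Book value $222,440.
Year 3: DB = ⌊$222,440 × 150%/8⌋ = $41,707; SL = ⌊$194,140/6⌋ = $32,356 → take DB $41,707. Book value $180,733.
Year 4: DB = ⌊$180,733 × 150%/8⌋ = $33,887; SL = ⌊$152,433/5⌋ = $30,486 → take DB $33,887. Book value $146,846.
Year 5: DB = ⌊$146,846 × 150%/8⌋ = $27,533; SL = ⌊$118,546/4⌋ = $29,636 → take SL $29,636. Book value $117,210.
Year 6: DB = ⌊$117,210 × 150%/8⌋ = $21,976; SL = ⌊$88,910/3⌋ = $29,636 → take SL $29,636. Book value $87,574.
Year 7: DB = ⌊$87,574 × 150%/8⌋ = $16,420; SL = ⌊$59,274/2⌋ = $29,637 → take SL $29,637. Book value $57,937.
Year 8 (final): $57,937 − $28,300 = $29,637. Book value $28,300.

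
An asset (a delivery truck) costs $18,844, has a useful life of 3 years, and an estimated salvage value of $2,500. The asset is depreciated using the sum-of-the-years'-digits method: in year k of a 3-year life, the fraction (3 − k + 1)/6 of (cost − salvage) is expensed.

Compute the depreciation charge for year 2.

$5,448

Depreciable base = $18,844 − $2,500 = $16,344.
Sum of the years' digits = 3+2+1 = 6.
Year 1: $16,344 × 3/6 = $8,172. Book value $10,672.
Year 2: $16,344 × 2/6 = $5,448. Book value $5,224.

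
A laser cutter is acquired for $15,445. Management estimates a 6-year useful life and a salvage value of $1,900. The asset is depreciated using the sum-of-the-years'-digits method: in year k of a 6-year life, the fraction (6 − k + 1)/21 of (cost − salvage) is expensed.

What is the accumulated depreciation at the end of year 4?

Depreciable base = $15,445 − $1,900 = $13,545.
Sum of the years' digits = 6+5+4+3+2+1 = 21.
Year 1: $13,545 × 6/21 = $3,870. Book value $11,575.
Year 2: $13,545 × 5/21 = $3,225. Book value $8,350.
Year 3: $13,545 × 4/21 = $2,580. Book value $5,770.
Year 4: $13,545 × 3/21 = $1,935. Book value $3,835.
Accumulated through year 4 = $15,445 − $3,835 = $11,610.

$11,610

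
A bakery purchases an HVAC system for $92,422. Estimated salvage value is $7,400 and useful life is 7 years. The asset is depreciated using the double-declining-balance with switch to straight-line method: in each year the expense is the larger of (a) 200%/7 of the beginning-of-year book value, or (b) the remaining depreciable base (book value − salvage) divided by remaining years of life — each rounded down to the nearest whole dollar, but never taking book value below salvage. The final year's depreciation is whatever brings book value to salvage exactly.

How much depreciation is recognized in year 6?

$4,910

Depreciable base = $92,422 − $7,400 = $85,022.
Year 1: DB = ⌊$92,422 × 200%/7⌋ = $26,406; SL = ⌊$85,022/7⌋ = $12,146 → take DB $26,406. Book value $66,016.
Year 2: DB = ⌊$66,016 × 200%/7⌋ = $18,861; SL = ⌊$58,616/6⌋ = $9,769 → take DB $18,861. Book value $47,155.
Year 3: DB = ⌊$47,155 × 200%/7⌋ = $13,472; SL = ⌊$39,755/5⌋ = $7,951 → take DB $13,472. Book value $33,683.
Year 4: DB = ⌊$33,683 × 200%/7⌋ = $9,623; SL = ⌊$26,283/4⌋ = $6,570 → take DB $9,623. Book value $24,060.
Year 5: DB = ⌊$24,060 × 200%/7⌋ = $6,874; SL = ⌊$16,660/3⌋ = $5,553 → take DB $6,874. Book value $17,186.
Year 6: DB = ⌊$17,186 × 200%/7⌋ = $4,910; SL = ⌊$9,786/2⌋ = $4,893 → take DB $4,910. Book value $12,276.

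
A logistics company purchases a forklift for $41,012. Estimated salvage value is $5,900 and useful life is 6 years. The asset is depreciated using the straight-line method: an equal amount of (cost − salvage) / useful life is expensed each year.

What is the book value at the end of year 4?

Depreciable base = $41,012 − $5,900 = $35,112.
Annual expense = $35,112 / 6 = $5,852.
End of year 1: book value $35,160.
End of year 2: book value $29,308.
End of year 3: book value $23,456.
End of year 4: book value $17,604.

$17,604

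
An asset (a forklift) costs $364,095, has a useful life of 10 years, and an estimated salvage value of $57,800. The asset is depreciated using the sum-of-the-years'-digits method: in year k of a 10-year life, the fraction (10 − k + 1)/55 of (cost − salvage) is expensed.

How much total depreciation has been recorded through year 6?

Depreciable base = $364,095 − $57,800 = $306,295.
Sum of the years' digits = 10+9+8+7+6+5+4+3+2+1 = 55.
Year 1: $306,295 × 10/55 = $55,690. Book value $308,405.
Year 2: $306,295 × 9/55 = $50,121. Book value $258,284.
Year 3: $306,295 × 8/55 = $44,552. Book value $213,732.
Year 4: $306,295 × 7/55 = $38,983. Book value $174,749.
Year 5: $306,295 × 6/55 = $33,414. Book value $141,335.
Year 6: $306,295 × 5/55 = $27,845. Book value $113,490.
Accumulated through year 6 = $364,095 − $113,490 = $250,605.

$250,605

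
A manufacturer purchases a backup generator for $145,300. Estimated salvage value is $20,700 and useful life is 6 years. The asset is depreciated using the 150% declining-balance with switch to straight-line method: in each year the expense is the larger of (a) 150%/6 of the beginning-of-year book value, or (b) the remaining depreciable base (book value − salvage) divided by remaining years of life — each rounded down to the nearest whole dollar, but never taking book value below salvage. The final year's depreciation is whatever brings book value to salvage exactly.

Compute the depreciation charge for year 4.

Depreciable base = $145,300 − $20,700 = $124,600.
Year 1: DB = ⌊$145,300 × 150%/6⌋ = $36,325; SL = ⌊$124,600/6⌋ = $20,766 → take DB $36,325. Book value $108,975.
Year 2: DB = ⌊$108,975 × 150%/6⌋ = $27,243; SL = ⌊$88,275/5⌋ = $17,655 → take DB $27,243. Book value $81,732.
Year 3: DB = ⌊$81,732 × 150%/6⌋ = $20,433; SL = ⌊$61,032/4⌋ = $15,258 → take DB $20,433. Book value $61,299.
Year 4: DB = ⌊$61,299 × 150%/6⌋ = $15,324; SL = ⌊$40,599/3⌋ = $13,533 → take DB $15,324. Book value $45,975.

$15,324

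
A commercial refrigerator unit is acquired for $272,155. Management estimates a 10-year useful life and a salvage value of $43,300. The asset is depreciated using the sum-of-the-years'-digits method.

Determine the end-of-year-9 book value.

$47,461

Depreciable base = $272,155 − $43,300 = $228,855.
Sum of the years' digits = 10+9+8+7+6+5+4+3+2+1 = 55.
Year 1: $228,855 × 10/55 = $41,610. Book value $230,545.
Year 2: $228,855 × 9/55 = $37,449. Book value $193,096.
Year 3: $228,855 × 8/55 = $33,288. Book value $159,808.
Year 4: $228,855 × 7/55 = $29,127. Book value $130,681.
Year 5: $228,855 × 6/55 = $24,966. Book value $105,715.
Year 6: $228,855 × 5/55 = $20,805. Book value $84,910.
Year 7: $228,855 × 4/55 = $16,644. Book value $68,266.
Year 8: $228,855 × 3/55 = $12,483. Book value $55,783.
Year 9: $228,855 × 2/55 = $8,322. Book value $47,461.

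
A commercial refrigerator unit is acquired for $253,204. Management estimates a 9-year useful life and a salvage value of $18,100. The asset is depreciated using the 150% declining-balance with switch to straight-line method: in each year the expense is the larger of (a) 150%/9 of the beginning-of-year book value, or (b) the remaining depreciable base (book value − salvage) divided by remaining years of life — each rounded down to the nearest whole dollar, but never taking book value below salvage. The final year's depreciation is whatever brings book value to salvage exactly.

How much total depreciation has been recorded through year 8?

Depreciable base = $253,204 − $18,100 = $235,104.
Year 1: DB = ⌊$253,204 × 150%/9⌋ = $42,200; SL = ⌊$235,104/9⌋ = $26,122 → take DB $42,200. Book value $211,004.
Year 2: DB = ⌊$211,004 × 150%/9⌋ = $35,167; SL = ⌊$192,904/8⌋ = $24,113 → take DB $35,167. Book value $175,837.
Year 3: DB = ⌊$175,837 × 150%/9⌋ = $29,306; SL = ⌊$157,737/7⌋ = $22,533 → take DB $29,306. Book value $146,531.
Year 4: DB = ⌊$146,531 × 150%/9⌋ = $24,421; SL = ⌊$128,431/6⌋ = $21,405 → take DB $24,421. Book value $122,110.
Year 5: DB = ⌊$122,110 × 150%/9⌋ = $20,351; SL = ⌊$104,010/5⌋ = $20,802 → take SL $20,802. Book value $101,308.
Year 6: DB = ⌊$101,308 × 150%/9⌋ = $16,884; SL = ⌊$83,208/4⌋ = $20,802 → take SL $20,802. Book value $80,506.
Year 7: DB = ⌊$80,506 × 150%/9⌋ = $13,417; SL = ⌊$62,406/3⌋ = $20,802 → take SL $20,802. Book value $59,704.
Year 8: DB = ⌊$59,704 × 150%/9⌋ = $9,950; SL = ⌊$41,604/2⌋ = $20,802 → take SL $20,802. Book value $38,902.
Accumulated through year 8 = $253,204 − $38,902 = $214,302.

$214,302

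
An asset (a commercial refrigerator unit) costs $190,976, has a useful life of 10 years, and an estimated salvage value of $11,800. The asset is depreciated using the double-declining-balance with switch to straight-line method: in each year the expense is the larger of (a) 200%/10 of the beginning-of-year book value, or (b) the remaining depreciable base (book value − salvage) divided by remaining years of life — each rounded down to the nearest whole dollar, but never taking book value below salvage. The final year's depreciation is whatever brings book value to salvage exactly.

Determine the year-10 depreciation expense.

Depreciable base = $190,976 − $11,800 = $179,176.
Year 1: DB = ⌊$190,976 × 200%/10⌋ = $38,195; SL = ⌊$179,176/10⌋ = $17,917 → take DB $38,195. Book value $152,781.
Year 2: DB = ⌊$152,781 × 200%/10⌋ = $30,556; SL = ⌊$140,981/9⌋ = $15,664 → take DB $30,556. Book value $122,225.
Year 3: DB = ⌊$122,225 × 200%/10⌋ = $24,445; SL = ⌊$110,425/8⌋ = $13,803 → take DB $24,445. Book value $97,780.
Year 4: DB = ⌊$97,780 × 200%/10⌋ = $19,556; SL = ⌊$85,980/7⌋ = $12,282 → take DB $19,556. Book value $78,224.
Year 5: DB = ⌊$78,224 × 200%/10⌋ = $15,644; SL = ⌊$66,424/6⌋ = $11,070 → take DB $15,644. Book value $62,580.
Year 6: DB = ⌊$62,580 × 200%/10⌋ = $12,516; SL = ⌊$50,780/5⌋ = $10,156 → take DB $12,516. Book value $50,064.
Year 7: DB = ⌊$50,064 × 200%/10⌋ = $10,012; SL = ⌊$38,264/4⌋ = $9,566 → take DB $10,012. Book value $40,052.
Year 8: DB = ⌊$40,052 × 200%/10⌋ = $8,010; SL = ⌊$28,252/3⌋ = $9,417 → take SL $9,417. Book value $30,635.
Year 9: DB = ⌊$30,635 × 200%/10⌋ = $6,127; SL = ⌊$18,835/2⌋ = $9,417 → take SL $9,417. Book value $21,218.
Year 10 (final): $21,218 − $11,800 = $9,418. Book value $11,800.

$9,418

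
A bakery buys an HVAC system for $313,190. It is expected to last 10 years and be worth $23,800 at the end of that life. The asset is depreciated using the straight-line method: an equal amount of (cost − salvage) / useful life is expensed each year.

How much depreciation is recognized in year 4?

$28,939

Depreciable base = $313,190 − $23,800 = $289,390.
Annual expense = $289,390 / 10 = $28,939.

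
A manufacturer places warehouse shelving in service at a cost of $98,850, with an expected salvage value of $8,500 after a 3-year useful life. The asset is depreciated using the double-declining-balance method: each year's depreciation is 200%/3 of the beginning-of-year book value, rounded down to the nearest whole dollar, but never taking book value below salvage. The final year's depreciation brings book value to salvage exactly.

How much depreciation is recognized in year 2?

$21,966

Depreciable base = $98,850 − $8,500 = $90,350.
Year 1: ⌊$98,850 × 200%/3⌋ = $65,900. Book value $32,950.
Year 2: ⌊$32,950 × 200%/3⌋ = $21,966. Book value $10,984.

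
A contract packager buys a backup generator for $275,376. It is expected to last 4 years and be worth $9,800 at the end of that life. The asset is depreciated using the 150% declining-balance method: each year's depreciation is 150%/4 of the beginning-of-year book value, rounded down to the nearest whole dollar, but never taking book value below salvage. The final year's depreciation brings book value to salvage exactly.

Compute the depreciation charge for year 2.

$64,541

Depreciable base = $275,376 − $9,800 = $265,576.
Year 1: ⌊$275,376 × 150%/4⌋ = $103,266. Book value $172,110.
Year 2: ⌊$172,110 × 150%/4⌋ = $64,541. Book value $107,569.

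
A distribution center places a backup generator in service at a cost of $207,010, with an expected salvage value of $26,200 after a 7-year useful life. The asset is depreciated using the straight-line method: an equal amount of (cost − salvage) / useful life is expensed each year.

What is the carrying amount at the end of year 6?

$52,030

Depreciable base = $207,010 − $26,200 = $180,810.
Annual expense = $180,810 / 7 = $25,830.
End of year 1: book value $181,180.
End of year 2: book value $155,350.
End of year 3: book value $129,520.
End of year 4: book value $103,690.
End of year 5: book value $77,860.
End of year 6: book value $52,030.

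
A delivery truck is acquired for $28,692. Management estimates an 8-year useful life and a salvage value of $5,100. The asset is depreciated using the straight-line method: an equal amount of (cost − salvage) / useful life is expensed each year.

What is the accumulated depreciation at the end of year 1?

$2,949

Depreciable base = $28,692 − $5,100 = $23,592.
Annual expense = $23,592 / 8 = $2,949.
End of year 1: book value $25,743.
Accumulated through year 1 = $28,692 − $25,743 = $2,949.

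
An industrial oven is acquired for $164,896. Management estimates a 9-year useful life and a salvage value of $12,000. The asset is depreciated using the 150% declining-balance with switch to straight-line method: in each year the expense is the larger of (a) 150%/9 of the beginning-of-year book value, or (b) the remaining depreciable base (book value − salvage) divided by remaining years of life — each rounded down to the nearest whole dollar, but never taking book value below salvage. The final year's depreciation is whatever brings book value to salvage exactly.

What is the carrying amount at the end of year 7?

$39,010

Depreciable base = $164,896 − $12,000 = $152,896.
Year 1: DB = ⌊$164,896 × 150%/9⌋ = $27,482; SL = ⌊$152,896/9⌋ = $16,988 → take DB $27,482. Book value $137,414.
Year 2: DB = ⌊$137,414 × 150%/9⌋ = $22,902; SL = ⌊$125,414/8⌋ = $15,676 → take DB $22,902. Book value $114,512.
Year 3: DB = ⌊$114,512 × 150%/9⌋ = $19,085; SL = ⌊$102,512/7⌋ = $14,644 → take DB $19,085. Book value $95,427.
Year 4: DB = ⌊$95,427 × 150%/9⌋ = $15,904; SL = ⌊$83,427/6⌋ = $13,904 → take DB $15,904. Book value $79,523.
Year 5: DB = ⌊$79,523 × 150%/9⌋ = $13,253; SL = ⌊$67,523/5⌋ = $13,504 → take SL $13,504. Book value $66,019.
Year 6: DB = ⌊$66,019 × 150%/9⌋ = $11,003; SL = ⌊$54,019/4⌋ = $13,504 → take SL $13,504. Book value $52,515.
Year 7: DB = ⌊$52,515 × 150%/9⌋ = $8,752; SL = ⌊$40,515/3⌋ = $13,505 → take SL $13,505. Book value $39,010.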